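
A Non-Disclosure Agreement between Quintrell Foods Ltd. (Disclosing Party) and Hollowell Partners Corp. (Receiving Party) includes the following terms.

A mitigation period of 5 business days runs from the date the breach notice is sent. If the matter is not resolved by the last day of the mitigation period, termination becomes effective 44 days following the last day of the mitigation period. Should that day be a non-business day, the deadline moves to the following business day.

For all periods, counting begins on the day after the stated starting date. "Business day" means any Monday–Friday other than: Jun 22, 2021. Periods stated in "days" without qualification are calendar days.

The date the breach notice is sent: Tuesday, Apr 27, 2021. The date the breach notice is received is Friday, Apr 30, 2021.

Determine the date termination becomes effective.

Jun 17, 2021

The last day of the mitigation period: 5 business days after Tuesday, Apr 27, 2021, skipping weekends — Apr 28, Apr 29, Apr 30, May 3, May 4 — lands on Tuesday, May 4, 2021.
The date termination becomes effective: May 4, 2021 + 44 days = Jun 17, 2021. Jun 17, 2021 is a Thursday and is not a listed holiday, so no roll-forward applies.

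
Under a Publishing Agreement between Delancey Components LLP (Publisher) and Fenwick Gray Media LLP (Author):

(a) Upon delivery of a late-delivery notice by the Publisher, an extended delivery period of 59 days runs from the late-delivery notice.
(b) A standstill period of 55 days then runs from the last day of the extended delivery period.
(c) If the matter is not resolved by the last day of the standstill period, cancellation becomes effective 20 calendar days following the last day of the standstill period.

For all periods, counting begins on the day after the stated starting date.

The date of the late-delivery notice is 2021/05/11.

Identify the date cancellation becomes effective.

2021/09/22

Adding 59 calendar days to 2021/05/11 gives 2021/07/09, which is the last day of the extended delivery period.
Adding 55 calendar days to 2021/07/09 gives 2021/09/02, which is the last day of the standstill period.
Adding 20 calendar days to 2021/09/02 gives 2021/09/22, which is the date cancellation becomes effective.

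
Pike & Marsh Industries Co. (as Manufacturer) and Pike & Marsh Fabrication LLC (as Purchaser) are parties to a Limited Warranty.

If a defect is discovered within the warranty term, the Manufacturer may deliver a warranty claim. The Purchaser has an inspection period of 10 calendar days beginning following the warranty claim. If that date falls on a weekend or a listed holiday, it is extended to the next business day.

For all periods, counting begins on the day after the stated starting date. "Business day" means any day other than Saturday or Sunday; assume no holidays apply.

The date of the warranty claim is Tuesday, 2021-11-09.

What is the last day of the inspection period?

The last day of the inspection period: 2021-11-09 + 10 days = 2021-11-19. 2021-11-19 is a Friday, so no roll-forward applies.

2021-11-19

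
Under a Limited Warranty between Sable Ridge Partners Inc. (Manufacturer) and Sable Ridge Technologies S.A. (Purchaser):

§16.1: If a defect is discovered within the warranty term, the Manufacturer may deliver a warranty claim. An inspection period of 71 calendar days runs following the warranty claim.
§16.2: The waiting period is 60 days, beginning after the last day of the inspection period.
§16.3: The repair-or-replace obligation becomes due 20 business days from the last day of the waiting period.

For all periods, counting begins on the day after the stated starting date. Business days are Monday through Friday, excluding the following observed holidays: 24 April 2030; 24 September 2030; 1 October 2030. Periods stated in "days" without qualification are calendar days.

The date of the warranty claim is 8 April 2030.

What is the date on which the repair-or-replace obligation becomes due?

13 September 2030

The last day of the inspection period: 8 April 2030 + 71 days = 18 June 2030.
Adding 60 calendar days to 18 June 2030 gives 17 August 2030, which is the last day of the waiting period.
The date on which the repair-or-replace obligation becomes due: counting 20 business days from Saturday, 17 August 2030 (Aug 19, Aug 20, Aug 21, Aug 22, …, Sep 11, Sep 12, Sep 13, skipping weekends) reaches Friday, 13 September 2030.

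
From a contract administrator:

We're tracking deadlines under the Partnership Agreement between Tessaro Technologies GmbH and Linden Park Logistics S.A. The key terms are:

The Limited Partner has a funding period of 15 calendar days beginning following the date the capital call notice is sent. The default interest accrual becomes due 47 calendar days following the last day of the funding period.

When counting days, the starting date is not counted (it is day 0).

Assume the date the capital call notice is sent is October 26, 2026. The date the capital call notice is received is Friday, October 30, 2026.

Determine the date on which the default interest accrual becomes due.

December 27, 2026

The last day of the funding period: 15 calendar days after October 26, 2026 is November 10, 2026.
Adding 47 calendar days to November 10, 2026 gives December 27, 2026, which is the date on which the default interest accrual becomes due.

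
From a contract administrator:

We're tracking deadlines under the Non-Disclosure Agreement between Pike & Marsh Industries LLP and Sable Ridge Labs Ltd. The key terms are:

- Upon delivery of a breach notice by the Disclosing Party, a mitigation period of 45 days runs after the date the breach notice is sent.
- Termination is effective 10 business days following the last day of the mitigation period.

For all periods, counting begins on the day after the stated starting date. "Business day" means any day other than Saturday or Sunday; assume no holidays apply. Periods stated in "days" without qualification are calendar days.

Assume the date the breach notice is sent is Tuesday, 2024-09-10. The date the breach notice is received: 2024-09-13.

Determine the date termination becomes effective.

2024-11-08

Adding 45 calendar days to 2024-09-10 gives 2024-10-25, which is the last day of the mitigation period.
The date termination becomes effective: 10 business days after Friday, 2024-10-25, skipping weekends — Oct 28, Oct 29, Oct 30, Oct 31, Nov 1, Nov 4, Nov 5, Nov 6, Nov 7, Nov 8 — lands on Friday, 2024-11-08.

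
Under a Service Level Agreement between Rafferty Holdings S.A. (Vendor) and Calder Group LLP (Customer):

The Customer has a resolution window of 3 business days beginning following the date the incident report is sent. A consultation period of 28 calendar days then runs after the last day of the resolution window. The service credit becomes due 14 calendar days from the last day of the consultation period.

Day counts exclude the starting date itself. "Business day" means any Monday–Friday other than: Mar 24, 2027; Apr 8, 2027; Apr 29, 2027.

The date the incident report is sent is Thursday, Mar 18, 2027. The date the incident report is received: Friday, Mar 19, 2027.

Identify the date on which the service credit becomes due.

The last day of the resolution window: 3 business days after Thursday, Mar 18, 2027, skipping weekends — Mar 19, Mar 22, Mar 23 — lands on Tuesday, Mar 23, 2027.
Adding 28 calendar days to Mar 23, 2027 gives Apr 20, 2027, which is the last day of the consultation period.
The date on which the service credit becomes due: 14 calendar days after Apr 20, 2027 is May 4, 2027.

May 4, 2027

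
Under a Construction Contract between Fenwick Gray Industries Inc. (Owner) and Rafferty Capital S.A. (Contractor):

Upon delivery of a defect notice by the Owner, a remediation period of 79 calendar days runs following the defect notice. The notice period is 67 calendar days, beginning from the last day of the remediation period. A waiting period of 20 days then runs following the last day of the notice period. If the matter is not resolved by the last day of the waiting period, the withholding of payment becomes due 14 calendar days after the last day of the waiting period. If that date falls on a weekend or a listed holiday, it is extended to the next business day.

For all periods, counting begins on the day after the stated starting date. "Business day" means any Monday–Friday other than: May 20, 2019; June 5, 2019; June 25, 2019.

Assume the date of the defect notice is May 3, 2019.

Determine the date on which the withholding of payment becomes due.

October 30, 2019

Adding 79 calendar days to May 3, 2019 gives July 21, 2019, which is the last day of the remediation period.
The last day of the notice period: July 21, 2019 + 67 days = September 26, 2019.
Adding 20 calendar days to September 26, 2019 gives October 16, 2019, which is the last day of the waiting period.
Adding 14 calendar days to October 16, 2019 gives October 30, 2019, which is the date on which the withholding of payment becomes due. October 30, 2019 is a Wednesday and is not a listed holiday, so no roll-forward applies.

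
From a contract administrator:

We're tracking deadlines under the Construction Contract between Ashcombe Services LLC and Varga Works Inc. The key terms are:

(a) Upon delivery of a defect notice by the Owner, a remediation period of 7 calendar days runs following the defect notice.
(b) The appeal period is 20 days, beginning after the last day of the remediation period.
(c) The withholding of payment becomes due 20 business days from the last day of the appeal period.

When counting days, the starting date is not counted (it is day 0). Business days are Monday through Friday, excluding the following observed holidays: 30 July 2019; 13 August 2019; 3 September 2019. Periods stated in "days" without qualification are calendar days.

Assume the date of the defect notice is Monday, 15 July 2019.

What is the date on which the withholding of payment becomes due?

10 September 2019

The last day of the remediation period: 7 calendar days after 15 July 2019 is 22 July 2019.
The last day of the appeal period: 20 calendar days after 22 July 2019 is 11 August 2019.
The date on which the withholding of payment becomes due: 20 business days after Sunday, 11 August 2019, skipping weekends and the listed holidays on Aug 13, Sep 3 — Aug 12, Aug 14, Aug 15, Aug 16, …, Sep 6, Sep 9, Sep 10 — lands on Tuesday, 10 September 2019.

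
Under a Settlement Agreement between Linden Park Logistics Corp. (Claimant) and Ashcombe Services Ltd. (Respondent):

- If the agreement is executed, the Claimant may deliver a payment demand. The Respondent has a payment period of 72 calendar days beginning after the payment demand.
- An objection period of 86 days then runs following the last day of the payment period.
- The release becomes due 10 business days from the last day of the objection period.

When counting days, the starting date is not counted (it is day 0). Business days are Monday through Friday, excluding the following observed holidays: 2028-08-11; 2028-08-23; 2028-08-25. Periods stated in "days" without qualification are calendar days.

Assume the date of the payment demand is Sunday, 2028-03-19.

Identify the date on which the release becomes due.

The last day of the payment period: 2028-03-19 + 72 days = 2028-05-30.
Adding 86 calendar days to 2028-05-30 gives 2028-08-24, which is the last day of the objection period.
From Thursday, 2028-08-24, 10 business days (Aug 28, Aug 29, Aug 30, Aug 31, Sep 1, Sep 4, Sep 5, Sep 6, Sep 7, Sep 8, skipping weekends and the listed holiday on Aug 25) brings us to Friday, 2028-09-08, which is the date on which the release becomes due.

2028-09-08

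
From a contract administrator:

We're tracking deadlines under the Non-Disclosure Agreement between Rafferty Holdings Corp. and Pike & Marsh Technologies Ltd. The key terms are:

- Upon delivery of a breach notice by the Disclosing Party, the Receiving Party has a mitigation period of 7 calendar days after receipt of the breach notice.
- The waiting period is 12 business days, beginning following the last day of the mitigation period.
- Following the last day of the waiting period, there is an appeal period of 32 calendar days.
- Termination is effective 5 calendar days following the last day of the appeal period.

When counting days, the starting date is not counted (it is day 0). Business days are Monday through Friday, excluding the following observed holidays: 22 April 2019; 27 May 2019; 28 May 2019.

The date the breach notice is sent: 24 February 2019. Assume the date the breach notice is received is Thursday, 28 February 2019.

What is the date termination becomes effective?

1 May 2019

The last day of the mitigation period: 28 February 2019 + 7 days = 7 March 2019.
The last day of the waiting period: 12 business days after Thursday, 7 March 2019, skipping weekends — Mar 8, Mar 11, Mar 12, Mar 13, …, Mar 21, Mar 22, Mar 25 — lands on Monday, 25 March 2019.
The last day of the appeal period: 32 calendar days after 25 March 2019 is 26 April 2019.
The date termination becomes effective: 26 April 2019 + 5 days = 1 May 2019.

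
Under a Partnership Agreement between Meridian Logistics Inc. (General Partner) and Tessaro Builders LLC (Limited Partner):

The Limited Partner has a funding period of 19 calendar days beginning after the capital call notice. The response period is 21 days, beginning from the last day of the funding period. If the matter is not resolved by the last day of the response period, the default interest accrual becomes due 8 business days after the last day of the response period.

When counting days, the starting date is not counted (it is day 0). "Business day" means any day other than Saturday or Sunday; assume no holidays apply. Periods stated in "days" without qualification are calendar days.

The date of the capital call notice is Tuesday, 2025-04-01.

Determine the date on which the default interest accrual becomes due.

The last day of the funding period: 19 calendar days after 2025-04-01 is 2025-04-20.
The last day of the response period: 21 calendar days after 2025-04-20 is 2025-05-11.
From Sunday, 2025-05-11, 8 business days (May 12, May 13, May 14, May 15, May 16, May 19, May 20, May 21, skipping weekends) brings us to Wednesday, 2025-05-21, which is the date on which the default interest accrual becomes due.

2025-05-21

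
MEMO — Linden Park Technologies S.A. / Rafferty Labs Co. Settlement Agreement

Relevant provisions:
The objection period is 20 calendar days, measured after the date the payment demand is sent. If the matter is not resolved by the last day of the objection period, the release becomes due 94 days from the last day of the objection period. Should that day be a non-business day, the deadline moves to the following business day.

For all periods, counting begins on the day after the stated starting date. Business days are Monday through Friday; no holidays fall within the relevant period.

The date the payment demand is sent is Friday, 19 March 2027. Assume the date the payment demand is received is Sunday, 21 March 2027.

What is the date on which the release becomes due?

12 July 2027

The last day of the objection period: 20 calendar days after 19 March 2027 is 8 April 2027.
Adding 94 calendar days to 8 April 2027 gives 11 July 2027, which is the date on which the release becomes due. That falls on a Sunday, so it rolls to the next business day, Monday, 12 July 2027.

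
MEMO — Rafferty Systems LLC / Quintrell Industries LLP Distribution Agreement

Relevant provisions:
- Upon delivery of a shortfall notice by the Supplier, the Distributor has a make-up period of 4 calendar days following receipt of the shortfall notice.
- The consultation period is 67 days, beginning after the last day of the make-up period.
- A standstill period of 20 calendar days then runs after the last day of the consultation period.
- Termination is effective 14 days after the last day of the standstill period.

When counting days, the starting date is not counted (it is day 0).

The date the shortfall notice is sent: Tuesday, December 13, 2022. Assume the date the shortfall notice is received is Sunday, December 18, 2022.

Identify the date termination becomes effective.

Adding 4 calendar days to December 18, 2022 gives December 22, 2022, which is the last day of the make-up period.
The last day of the consultation period: 67 calendar days after December 22, 2022 is February 27, 2023.
The last day of the standstill period: 20 calendar days after February 27, 2023 is March 19, 2023.
The date termination becomes effective: March 19, 2023 + 14 days = April 2, 2023.

April 2, 2023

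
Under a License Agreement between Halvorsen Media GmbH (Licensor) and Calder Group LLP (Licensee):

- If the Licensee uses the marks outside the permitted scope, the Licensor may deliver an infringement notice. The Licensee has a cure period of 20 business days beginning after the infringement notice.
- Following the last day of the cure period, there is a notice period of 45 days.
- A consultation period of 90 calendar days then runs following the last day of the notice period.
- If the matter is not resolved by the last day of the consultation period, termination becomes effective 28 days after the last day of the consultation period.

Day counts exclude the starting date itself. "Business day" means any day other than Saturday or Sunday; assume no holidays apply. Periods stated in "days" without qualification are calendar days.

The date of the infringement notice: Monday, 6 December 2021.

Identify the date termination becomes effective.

From Monday, 6 December 2021, 20 business days (Dec 7, Dec 8, Dec 9, Dec 10, …, Dec 30, Dec 31, Jan 3, skipping weekends) brings us to Monday, 3 January 2022, which is the last day of the cure period.
The last day of the notice period: 45 calendar days after 3 January 2022 is 17 February 2022.
The last day of the consultation period: 17 February 2022 + 90 days = 18 May 2022.
The date termination becomes effective: 28 calendar days after 18 May 2022 is 15 June 2022.

15 June 2022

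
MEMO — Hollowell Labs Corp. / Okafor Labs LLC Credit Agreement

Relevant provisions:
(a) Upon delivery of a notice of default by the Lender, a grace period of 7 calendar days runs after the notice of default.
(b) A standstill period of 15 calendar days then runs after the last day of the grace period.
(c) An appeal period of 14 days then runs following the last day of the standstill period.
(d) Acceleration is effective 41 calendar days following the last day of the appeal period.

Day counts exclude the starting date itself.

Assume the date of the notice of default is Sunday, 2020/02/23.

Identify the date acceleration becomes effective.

The last day of the grace period: 2020/02/23 + 7 days = 2020/03/01.
The last day of the standstill period: 15 calendar days after 2020/03/01 is 2020/03/16.
The last day of the appeal period: 14 calendar days after 2020/03/16 is 2020/03/30.
Adding 41 calendar days to 2020/03/30 gives 2020/05/10, which is the date acceleration becomes effective.

2020/05/10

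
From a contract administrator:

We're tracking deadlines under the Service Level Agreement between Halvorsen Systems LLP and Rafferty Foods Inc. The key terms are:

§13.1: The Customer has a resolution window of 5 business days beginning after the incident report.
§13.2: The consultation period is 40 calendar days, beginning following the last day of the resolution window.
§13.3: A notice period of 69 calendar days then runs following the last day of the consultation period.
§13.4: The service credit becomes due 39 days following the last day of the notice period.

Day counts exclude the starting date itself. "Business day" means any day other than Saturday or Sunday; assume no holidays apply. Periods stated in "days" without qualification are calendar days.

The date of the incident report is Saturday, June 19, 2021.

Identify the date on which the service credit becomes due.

From Saturday, June 19, 2021, 5 business days (Jun 21, Jun 22, Jun 23, Jun 24, Jun 25, skipping weekends) brings us to Friday, June 25, 2021, which is the last day of the resolution window.
Adding 40 calendar days to June 25, 2021 gives August 4, 2021, which is the last day of the consultation period.
The last day of the notice period: August 4, 2021 + 69 days = October 12, 2021.
The date on which the service credit becomes due: 39 calendar days after October 12, 2021 is November 20, 2021.

November 20, 2021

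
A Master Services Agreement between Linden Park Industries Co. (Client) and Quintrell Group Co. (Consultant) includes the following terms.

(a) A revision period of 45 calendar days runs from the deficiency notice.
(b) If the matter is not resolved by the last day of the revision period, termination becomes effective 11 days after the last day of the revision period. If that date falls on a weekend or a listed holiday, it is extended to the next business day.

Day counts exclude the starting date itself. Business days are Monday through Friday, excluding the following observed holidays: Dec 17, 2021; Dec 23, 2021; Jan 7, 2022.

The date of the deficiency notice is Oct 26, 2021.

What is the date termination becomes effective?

Dec 21, 2021

Adding 45 calendar days to Oct 26, 2021 gives Dec 10, 2021, which is the last day of the revision period.
The date termination becomes effective: Dec 10, 2021 + 11 days = Dec 21, 2021. Dec 21, 2021 is a Tuesday and is not a listed holiday, so no roll-forward applies.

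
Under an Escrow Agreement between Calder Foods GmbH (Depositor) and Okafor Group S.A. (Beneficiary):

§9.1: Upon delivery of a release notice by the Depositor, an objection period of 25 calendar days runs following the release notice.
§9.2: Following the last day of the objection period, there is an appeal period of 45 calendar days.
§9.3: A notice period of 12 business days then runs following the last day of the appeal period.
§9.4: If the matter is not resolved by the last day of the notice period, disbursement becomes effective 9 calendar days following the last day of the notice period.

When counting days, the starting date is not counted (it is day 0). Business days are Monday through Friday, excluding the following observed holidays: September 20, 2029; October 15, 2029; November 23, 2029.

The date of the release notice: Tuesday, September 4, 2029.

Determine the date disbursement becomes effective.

December 9, 2029

The last day of the objection period: September 4, 2029 + 25 days = September 29, 2029.
The last day of the appeal period: September 29, 2029 + 45 days = November 13, 2029.
From Tuesday, November 13, 2029, 12 business days (Nov 14, Nov 15, Nov 16, Nov 19, …, Nov 28, Nov 29, Nov 30, skipping weekends and the listed holiday on Nov 23) brings us to Friday, November 30, 2029, which is the last day of the notice period.
The date disbursement becomes effective: 9 calendar days after November 30, 2029 is December 9, 2029.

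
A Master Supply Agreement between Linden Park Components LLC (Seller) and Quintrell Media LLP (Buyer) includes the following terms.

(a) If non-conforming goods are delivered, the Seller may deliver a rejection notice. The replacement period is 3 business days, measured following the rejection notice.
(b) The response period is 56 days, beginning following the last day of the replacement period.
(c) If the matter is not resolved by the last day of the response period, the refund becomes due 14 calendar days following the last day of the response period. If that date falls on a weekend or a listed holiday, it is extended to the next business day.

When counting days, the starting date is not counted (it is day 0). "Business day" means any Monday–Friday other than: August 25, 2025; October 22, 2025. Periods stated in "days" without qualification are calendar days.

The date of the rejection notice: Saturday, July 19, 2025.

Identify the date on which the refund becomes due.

October 1, 2025

The last day of the replacement period: counting 3 business days from Saturday, July 19, 2025 (Jul 21, Jul 22, Jul 23, skipping weekends) reaches Wednesday, July 23, 2025.
The last day of the response period: July 23, 2025 + 56 days = September 17, 2025.
The date on which the refund becomes due: September 17, 2025 + 14 days = October 1, 2025. October 1, 2025 is a Wednesday and is not a listed holiday, so no roll-forward applies.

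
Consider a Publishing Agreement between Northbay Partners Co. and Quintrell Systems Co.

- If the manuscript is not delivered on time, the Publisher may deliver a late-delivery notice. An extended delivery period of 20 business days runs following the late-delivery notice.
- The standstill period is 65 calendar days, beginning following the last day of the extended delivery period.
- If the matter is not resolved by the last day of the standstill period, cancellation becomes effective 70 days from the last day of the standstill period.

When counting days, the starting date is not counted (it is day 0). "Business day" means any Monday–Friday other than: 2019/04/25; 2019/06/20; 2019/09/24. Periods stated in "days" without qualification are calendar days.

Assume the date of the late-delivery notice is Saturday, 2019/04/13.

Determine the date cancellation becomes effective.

The last day of the extended delivery period: 20 business days after Saturday, 2019/04/13, skipping weekends and the listed holiday on Apr 25 — Apr 15, Apr 16, Apr 17, Apr 18, …, May 9, May 10, May 13 — lands on Monday, 2019/05/13.
The last day of the standstill period: 2019/05/13 + 65 days = 2019/07/17.
Adding 70 calendar days to 2019/07/17 gives 2019/09/25, which is the date cancellation becomes effective.

2019/09/25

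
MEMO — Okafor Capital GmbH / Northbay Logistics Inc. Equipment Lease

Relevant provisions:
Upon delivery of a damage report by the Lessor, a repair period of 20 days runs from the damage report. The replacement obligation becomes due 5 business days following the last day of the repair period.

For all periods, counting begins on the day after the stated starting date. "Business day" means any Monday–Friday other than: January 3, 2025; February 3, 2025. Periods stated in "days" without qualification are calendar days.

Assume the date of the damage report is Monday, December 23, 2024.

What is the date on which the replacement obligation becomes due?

January 17, 2025

The last day of the repair period: December 23, 2024 + 20 days = January 12, 2025.
The date on which the replacement obligation becomes due: counting 5 business days from Sunday, January 12, 2025 (Jan 13, Jan 14, Jan 15, Jan 16, Jan 17, skipping weekends) reaches Friday, January 17, 2025.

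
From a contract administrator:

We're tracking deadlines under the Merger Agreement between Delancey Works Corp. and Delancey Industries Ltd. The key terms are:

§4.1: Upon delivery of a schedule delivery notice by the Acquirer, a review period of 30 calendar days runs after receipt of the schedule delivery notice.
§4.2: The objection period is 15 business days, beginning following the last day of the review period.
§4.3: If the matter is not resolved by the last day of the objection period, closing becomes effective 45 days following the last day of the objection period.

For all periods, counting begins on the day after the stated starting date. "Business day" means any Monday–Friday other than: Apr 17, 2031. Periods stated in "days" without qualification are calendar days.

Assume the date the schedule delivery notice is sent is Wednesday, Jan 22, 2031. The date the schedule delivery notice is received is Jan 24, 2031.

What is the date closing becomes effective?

Apr 28, 2031

Adding 30 calendar days to Jan 24, 2031 gives Feb 23, 2031, which is the last day of the review period.
The last day of the objection period: counting 15 business days from Sunday, Feb 23, 2031 (Feb 24, Feb 25, Feb 26, Feb 27, …, Mar 12, Mar 13, Mar 14, skipping weekends) reaches Friday, Mar 14, 2031.
The date closing becomes effective: Mar 14, 2031 + 45 days = Apr 28, 2031.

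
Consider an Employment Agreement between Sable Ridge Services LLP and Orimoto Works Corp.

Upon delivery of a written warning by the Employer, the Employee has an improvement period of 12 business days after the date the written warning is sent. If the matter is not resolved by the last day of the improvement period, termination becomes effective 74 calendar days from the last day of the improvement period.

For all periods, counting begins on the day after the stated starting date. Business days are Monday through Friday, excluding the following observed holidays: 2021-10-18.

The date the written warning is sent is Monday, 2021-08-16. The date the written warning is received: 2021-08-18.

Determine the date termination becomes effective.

From Monday, 2021-08-16, 12 business days (Aug 17, Aug 18, Aug 19, Aug 20, …, Aug 30, Aug 31, Sep 1, skipping weekends) brings us to Wednesday, 2021-09-01, which is the last day of the improvement period.
The date termination becomes effective: 74 calendar days after 2021-09-01 is 2021-11-14.

2021-11-14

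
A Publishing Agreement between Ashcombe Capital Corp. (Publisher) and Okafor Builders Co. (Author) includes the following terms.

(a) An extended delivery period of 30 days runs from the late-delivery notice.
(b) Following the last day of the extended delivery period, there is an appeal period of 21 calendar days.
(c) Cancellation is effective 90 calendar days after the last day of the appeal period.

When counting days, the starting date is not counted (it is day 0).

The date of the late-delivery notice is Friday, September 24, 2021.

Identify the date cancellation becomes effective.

February 12, 2022

The last day of the extended delivery period: 30 calendar days after September 24, 2021 is October 24, 2021.
The last day of the appeal period: October 24, 2021 + 21 days = November 14, 2021.
Adding 90 calendar days to November 14, 2021 gives February 12, 2022, which is the date cancellation becomes effective.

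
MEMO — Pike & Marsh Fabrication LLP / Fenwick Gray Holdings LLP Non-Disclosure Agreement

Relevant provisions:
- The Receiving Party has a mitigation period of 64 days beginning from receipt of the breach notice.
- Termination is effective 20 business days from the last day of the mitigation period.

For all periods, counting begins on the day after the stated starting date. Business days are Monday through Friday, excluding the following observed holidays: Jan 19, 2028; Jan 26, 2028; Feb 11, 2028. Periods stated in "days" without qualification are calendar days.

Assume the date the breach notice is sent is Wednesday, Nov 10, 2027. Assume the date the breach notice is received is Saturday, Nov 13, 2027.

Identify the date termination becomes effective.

Adding 64 calendar days to Nov 13, 2027 gives Jan 16, 2028, which is the last day of the mitigation period.
From Sunday, Jan 16, 2028, 20 business days (Jan 17, Jan 18, Jan 20, Jan 21, …, Feb 14, Feb 15, Feb 16, skipping weekends and the listed holidays on Jan 19, Jan 26, Feb 11) brings us to Wednesday, Feb 16, 2028, which is the date termination becomes effective.

Feb 16, 2028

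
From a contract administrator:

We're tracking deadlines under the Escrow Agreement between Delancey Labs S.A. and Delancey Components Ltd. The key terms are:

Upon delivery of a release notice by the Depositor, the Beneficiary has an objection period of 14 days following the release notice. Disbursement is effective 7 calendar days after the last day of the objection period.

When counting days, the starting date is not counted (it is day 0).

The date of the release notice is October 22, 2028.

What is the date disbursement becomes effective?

November 12, 2028

The last day of the objection period: October 22, 2028 + 14 days = November 5, 2028.
The date disbursement becomes effective: November 5, 2028 + 7 days = November 12, 2028.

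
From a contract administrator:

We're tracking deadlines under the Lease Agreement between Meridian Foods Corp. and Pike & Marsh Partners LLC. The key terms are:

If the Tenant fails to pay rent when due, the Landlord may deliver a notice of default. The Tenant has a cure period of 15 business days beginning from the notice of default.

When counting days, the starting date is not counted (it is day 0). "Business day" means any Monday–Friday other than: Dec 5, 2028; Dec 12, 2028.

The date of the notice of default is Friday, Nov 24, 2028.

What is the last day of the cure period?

Dec 19, 2028

The last day of the cure period: counting 15 business days from Friday, Nov 24, 2028 (Nov 27, Nov 28, Nov 29, Nov 30, …, Dec 15, Dec 18, Dec 19, skipping weekends and the listed holidays on Dec 5, Dec 12) reaches Tuesday, Dec 19, 2028.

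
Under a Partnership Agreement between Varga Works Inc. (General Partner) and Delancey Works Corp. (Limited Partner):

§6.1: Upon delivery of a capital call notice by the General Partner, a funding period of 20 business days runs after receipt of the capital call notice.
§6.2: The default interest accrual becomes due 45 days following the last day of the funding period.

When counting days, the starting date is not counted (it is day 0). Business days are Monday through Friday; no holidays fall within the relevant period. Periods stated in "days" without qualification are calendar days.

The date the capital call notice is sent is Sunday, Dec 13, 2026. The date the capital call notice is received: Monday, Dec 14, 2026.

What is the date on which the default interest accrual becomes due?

The last day of the funding period: 20 business days after Monday, Dec 14, 2026, skipping weekends — Dec 15, Dec 16, Dec 17, Dec 18, …, Jan 7, Jan 8, Jan 11 — lands on Monday, Jan 11, 2027.
Adding 45 calendar days to Jan 11, 2027 gives Feb 25, 2027, which is the date on which the default interest accrual becomes due.

Feb 25, 2027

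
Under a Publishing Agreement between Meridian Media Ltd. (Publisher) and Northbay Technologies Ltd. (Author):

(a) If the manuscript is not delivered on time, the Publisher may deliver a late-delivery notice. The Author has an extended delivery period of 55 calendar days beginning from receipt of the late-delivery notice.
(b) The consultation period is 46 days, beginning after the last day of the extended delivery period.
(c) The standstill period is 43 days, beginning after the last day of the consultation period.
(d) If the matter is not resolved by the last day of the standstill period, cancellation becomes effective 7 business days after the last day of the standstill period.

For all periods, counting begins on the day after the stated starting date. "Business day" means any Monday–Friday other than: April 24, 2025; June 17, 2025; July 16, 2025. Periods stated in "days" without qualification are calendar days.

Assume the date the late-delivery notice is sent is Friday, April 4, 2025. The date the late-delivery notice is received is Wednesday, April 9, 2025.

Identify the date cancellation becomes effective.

September 9, 2025

Adding 55 calendar days to April 9, 2025 gives June 3, 2025, which is the last day of the extended delivery period.
The last day of the consultation period: June 3, 2025 + 46 days = July 19, 2025.
The last day of the standstill period: 43 calendar days after July 19, 2025 is August 31, 2025.
From Sunday, August 31, 2025, 7 business days (Sep 1, Sep 2, Sep 3, Sep 4, Sep 5, Sep 8, Sep 9, skipping weekends) brings us to Tuesday, September 9, 2025, which is the date cancellation becomes effective.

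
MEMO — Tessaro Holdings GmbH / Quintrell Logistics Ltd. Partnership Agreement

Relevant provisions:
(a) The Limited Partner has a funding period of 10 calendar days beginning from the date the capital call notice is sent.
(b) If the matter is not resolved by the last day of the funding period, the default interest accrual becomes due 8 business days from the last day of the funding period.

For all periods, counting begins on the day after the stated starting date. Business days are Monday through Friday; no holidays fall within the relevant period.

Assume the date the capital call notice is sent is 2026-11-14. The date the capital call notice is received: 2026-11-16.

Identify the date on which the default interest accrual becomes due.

The last day of the funding period: 2026-11-14 + 10 days = 2026-11-24.
The date on which the default interest accrual becomes due: 8 business days after Tuesday, 2026-11-24, skipping weekends — Nov 25, Nov 26, Nov 27, Nov 30, Dec 1, Dec 2, Dec 3, Dec 4 — lands on Friday, 2026-12-04.

2026-12-04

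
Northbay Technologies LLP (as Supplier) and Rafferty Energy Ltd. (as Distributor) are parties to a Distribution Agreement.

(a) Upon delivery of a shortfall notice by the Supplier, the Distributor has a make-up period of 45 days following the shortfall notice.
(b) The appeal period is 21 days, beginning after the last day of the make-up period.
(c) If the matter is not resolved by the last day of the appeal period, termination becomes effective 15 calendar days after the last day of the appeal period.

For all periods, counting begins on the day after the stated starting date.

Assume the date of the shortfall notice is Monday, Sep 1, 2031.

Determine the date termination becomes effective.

The last day of the make-up period: 45 calendar days after Sep 1, 2031 is Oct 16, 2031.
The last day of the appeal period: 21 calendar days after Oct 16, 2031 is Nov 6, 2031.
Adding 15 calendar days to Nov 6, 2031 gives Nov 21, 2031, which is the date termination becomes effective.

Nov 21, 2031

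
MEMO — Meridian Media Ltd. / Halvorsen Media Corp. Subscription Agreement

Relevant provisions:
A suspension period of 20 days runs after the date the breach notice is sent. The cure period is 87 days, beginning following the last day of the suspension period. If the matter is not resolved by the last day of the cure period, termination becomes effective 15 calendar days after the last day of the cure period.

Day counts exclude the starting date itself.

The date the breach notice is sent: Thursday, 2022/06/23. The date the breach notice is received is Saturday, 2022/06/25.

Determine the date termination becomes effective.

Adding 20 calendar days to 2022/06/23 gives 2022/07/13, which is the last day of the suspension period.
The last day of the cure period: 2022/07/13 + 87 days = 2022/10/08.
The date termination becomes effective: 2022/10/08 + 15 days = 2022/10/23.

2022/10/23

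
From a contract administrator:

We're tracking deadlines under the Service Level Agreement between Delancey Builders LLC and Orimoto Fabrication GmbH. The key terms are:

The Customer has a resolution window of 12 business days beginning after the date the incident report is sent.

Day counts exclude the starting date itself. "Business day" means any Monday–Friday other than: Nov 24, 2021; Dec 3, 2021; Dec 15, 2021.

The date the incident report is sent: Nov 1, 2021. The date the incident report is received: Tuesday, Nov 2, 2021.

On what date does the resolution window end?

Nov 17, 2021

From Monday, Nov 1, 2021, 12 business days (Nov 2, Nov 3, Nov 4, Nov 5, …, Nov 15, Nov 16, Nov 17, skipping weekends) brings us to Wednesday, Nov 17, 2021, which is the last day of the resolution window.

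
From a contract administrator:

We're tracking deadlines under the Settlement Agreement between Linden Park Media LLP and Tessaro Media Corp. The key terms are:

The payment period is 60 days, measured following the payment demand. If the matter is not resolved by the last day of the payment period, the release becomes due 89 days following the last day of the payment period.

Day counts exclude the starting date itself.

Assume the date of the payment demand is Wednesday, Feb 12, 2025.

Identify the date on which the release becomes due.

The last day of the payment period: Feb 12, 2025 + 60 days = Apr 13, 2025.
The date on which the release becomes due: Apr 13, 2025 + 89 days = Jul 11, 2025.

Jul 11, 2025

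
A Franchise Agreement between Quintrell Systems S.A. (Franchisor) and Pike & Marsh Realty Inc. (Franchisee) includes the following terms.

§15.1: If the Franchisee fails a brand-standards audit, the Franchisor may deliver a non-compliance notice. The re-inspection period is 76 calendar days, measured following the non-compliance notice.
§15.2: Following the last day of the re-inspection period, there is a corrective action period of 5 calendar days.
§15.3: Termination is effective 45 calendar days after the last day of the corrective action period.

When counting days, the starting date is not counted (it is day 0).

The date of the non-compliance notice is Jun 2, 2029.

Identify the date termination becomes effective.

Oct 6, 2029

Adding 76 calendar days to Jun 2, 2029 gives Aug 17, 2029, which is the last day of the re-inspection period.
The last day of the corrective action period: 5 calendar days after Aug 17, 2029 is Aug 22, 2029.
The date termination becomes effective: 45 calendar days after Aug 22, 2029 is Oct 6, 2029.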